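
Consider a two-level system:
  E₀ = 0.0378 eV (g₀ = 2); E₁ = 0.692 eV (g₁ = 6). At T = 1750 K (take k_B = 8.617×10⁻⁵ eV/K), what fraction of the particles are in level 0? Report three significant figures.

0.962

k_BT = 8.617×10⁻⁵ × 1750 K = 0.15080 eV.
Eᵢ/kT = 0.25066, 4.5889.
Z = Σ gᵢe^(−Eᵢ/kT) = 2·e^(−0.25066) + 6·e^(−4.5889) = 1.5566 + 0.060984 = 1.6176.
P₀ = g₀ e^(−E₀/kT) / Z = 1.5566/1.6176 = 0.962.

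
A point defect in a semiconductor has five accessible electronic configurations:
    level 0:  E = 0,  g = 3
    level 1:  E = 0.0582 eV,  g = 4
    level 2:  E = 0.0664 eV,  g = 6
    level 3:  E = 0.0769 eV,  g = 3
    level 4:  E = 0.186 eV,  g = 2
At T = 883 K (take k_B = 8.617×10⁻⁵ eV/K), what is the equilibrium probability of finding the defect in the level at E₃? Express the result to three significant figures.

k_BT = 8.617×10⁻⁵ × 883 K = 0.076088 eV.
Eᵢ/kT = 0, 0.76490, 0.87267, 1.0107, 2.4445.
Z = Σ gᵢe^(−Eᵢ/kT) = 3·e^(−0) + 4·e^(−0.76490) + 6·e^(−0.87267) + 3·e^(−1.0107) + 2·e^(−2.4445) = 3.0000 + 1.8615 + 2.5070 + 1.0919 + 0.17354 = 8.6339.
P₃ = g₃ e^(−E₃/kT) / Z = 1.0919/8.6339 = 0.126.

0.126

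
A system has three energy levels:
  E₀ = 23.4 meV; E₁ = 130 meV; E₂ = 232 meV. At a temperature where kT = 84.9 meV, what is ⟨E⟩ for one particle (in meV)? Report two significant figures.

Eᵢ/kT = 0.2756, 1.531, 2.733.
Z = Σ e^(−Eᵢ/kT) = e^(−0.2756) + e^(−1.531) + e^(−2.733) = 0.7591 + 0.2163 + 0.06502 = 1.040.
⟨E⟩ = Σ Eᵢ e^(−Eᵢ/kT) / Z = (23.4·0.7591 + 130·0.2163 + 232·0.06502) / 1.040 = 59 meV.

59 meV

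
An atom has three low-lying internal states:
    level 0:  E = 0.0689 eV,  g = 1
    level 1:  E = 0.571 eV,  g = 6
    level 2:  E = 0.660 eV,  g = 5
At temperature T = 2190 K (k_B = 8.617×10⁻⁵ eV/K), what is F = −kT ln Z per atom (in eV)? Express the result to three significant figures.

-0.0242 eV

k_BT = 8.617×10⁻⁵ × 2190 K = 0.18871 eV.
Eᵢ/kT = 0.36511, 3.0258, 3.4974.
Z = Σ gᵢe^(−Eᵢ/kT) = 1·e^(−0.36511) + 6·e^(−3.0258) + 5·e^(−3.4974) = 0.69412 + 0.29111 + 0.15138 = 1.1366.
F = −kT ln Z = −0.18871 × ln(1.1366) = −0.18871 × 0.12804 = -0.0242 eV.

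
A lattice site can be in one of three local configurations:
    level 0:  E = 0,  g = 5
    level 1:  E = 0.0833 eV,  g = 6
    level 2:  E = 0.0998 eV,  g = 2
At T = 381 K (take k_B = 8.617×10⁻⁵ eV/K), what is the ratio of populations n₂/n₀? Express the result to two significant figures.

0.019

k_BT = 8.617×10⁻⁵ × 381 K = 0.03283 eV.
n₂/n₀ = (g₂/g₀) exp[−(E₂−E₀)/kT] = (2/5) × exp(−(0.0998 eV)/(0.03283 eV)) = (2/5) × exp(-3.040) = 0.019.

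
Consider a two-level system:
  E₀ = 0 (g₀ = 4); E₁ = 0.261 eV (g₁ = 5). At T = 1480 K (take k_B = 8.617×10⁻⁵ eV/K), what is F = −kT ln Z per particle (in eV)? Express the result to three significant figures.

-0.196 eV

k_BT = 8.617×10⁻⁵ × 1480 K = 0.12753 eV.
Eᵢ/kT = 0, 2.0466.
Z = Σ gᵢe^(−Eᵢ/kT) = 4·e^(−0) + 5·e^(−2.0466) = 4.0000 + 0.64587 = 4.6459.
F = −kT ln Z = −0.12753 × ln(4.6459) = −0.12753 × 1.5360 = -0.196 eV.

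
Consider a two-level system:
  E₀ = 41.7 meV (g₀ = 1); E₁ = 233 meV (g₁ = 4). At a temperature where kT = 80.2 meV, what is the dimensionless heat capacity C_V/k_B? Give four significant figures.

Eᵢ/kT = 0.519950, 2.90524.
Z = Σ gᵢe^(−Eᵢ/kT) = 1·e^(−0.519950) + 4·e^(−2.90524) = 0.594550 + 0.218943 = 0.813493.
⟨E⟩ = 93.1864 meV, ⟨E²⟩ = 15882.2 meV².
C_V/k_B = (⟨E²⟩ − ⟨E⟩²)/(kT)² = (15882.2 − 8683.71)/6432.04 = 1.119.

1.119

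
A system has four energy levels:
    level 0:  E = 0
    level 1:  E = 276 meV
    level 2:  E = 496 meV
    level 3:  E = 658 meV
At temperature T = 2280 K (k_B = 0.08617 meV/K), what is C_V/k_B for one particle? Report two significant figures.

k_BT = 0.08617 × 2280 K = 196.5 meV.
Eᵢ/kT = 0, 1.405, 2.524, 3.349.
Z = Σ e^(−Eᵢ/kT) = e^(−0) + e^(−1.405) + e^(−2.524) + e^(−3.349) = 1.000 + 0.2454 + 0.08014 + 0.03512 = 1.361.
⟨E⟩ = 95.95 meV, ⟨E²⟩ = 39390 meV².
C_V/k_B = (⟨E²⟩ − ⟨E⟩²)/(kT)² = (39390 − 9206)/38610 = 0.78.

0.78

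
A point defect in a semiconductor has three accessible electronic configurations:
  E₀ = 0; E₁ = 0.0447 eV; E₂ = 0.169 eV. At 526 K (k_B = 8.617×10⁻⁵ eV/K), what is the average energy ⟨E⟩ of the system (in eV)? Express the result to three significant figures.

0.0148 eV

k_BT = 8.617×10⁻⁵ × 526 K = 0.045325 eV.
Eᵢ/kT = 0, 0.98621, 3.7286.
Z = Σ e^(−Eᵢ/kT) = e^(−0) + e^(−0.98621) + e^(−3.7286) = 1.0000 + 0.37299 + 0.024026 = 1.3970.
⟨E⟩ = Σ Eᵢ e^(−Eᵢ/kT) / Z = (0·1.0000 + 0.0447·0.37299 + 0.169·0.024026) / 1.3970 = 0.0148 eV.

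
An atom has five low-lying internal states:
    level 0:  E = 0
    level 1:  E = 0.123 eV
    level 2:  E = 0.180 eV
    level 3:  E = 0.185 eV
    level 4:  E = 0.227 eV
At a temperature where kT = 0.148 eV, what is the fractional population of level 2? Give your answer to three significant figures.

0.133

Eᵢ/kT = 0, 0.83108, 1.2162, 1.2500, 1.5338.
Z = Σ e^(−Eᵢ/kT) = e^(−0) + e^(−0.83108) + e^(−1.2162) + e^(−1.2500) + e^(−1.5338) = 1.0000 + 0.43558 + 0.29635 + 0.28650 + 0.21571 = 2.2341.
P₂ = e^(−E₂/kT) / Z = 0.29635/2.2341 = 0.133.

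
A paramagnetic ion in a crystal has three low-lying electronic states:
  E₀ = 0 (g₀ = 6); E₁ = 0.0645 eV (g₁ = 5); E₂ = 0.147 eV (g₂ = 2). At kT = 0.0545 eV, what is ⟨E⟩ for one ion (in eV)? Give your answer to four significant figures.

0.01547 eV

Eᵢ/kT = 0, 1.18349, 2.69725.
Z = Σ gᵢe^(−Eᵢ/kT) = 6·e^(−0) + 5·e^(−1.18349) + 2·e^(−2.69725) = 6.00000 + 1.53104 + 0.134781 = 7.66582.
⟨E⟩ = Σ Eᵢ gᵢe^(−Eᵢ/kT) / Z = (0·6.00000 + 0.0645·1.53104 + 0.147·0.134781) / 7.66582 = 0.01547 eV.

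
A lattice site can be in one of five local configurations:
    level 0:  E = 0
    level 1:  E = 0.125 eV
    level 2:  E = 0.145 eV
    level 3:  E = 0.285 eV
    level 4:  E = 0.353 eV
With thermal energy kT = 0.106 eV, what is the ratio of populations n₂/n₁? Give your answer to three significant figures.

0.828

n₂/n₁ = exp[−(E₂−E₁)/kT] = exp(−(0.020 eV)/(0.106 eV)) = exp(-0.18868) = 0.828.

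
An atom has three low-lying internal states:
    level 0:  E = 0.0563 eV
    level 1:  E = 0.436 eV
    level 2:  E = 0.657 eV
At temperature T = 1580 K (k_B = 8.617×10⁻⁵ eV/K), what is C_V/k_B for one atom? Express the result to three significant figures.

k_BT = 8.617×10⁻⁵ × 1580 K = 0.13615 eV.
Eᵢ/kT = 0.41351, 3.2024, 4.8256.
Z = Σ e^(−Eᵢ/kT) = e^(−0.41351) + e^(−3.2024) + e^(−4.8256) = 0.66132 + 0.040664 + 0.0080217 = 0.71001.
⟨E⟩ = 0.084833 eV, ⟨E²⟩ = 0.018716 eV².
C_V/k_B = (⟨E²⟩ − ⟨E⟩²)/(kT)² = (0.018716 − 0.0071966)/0.018537 = 0.621.

0.621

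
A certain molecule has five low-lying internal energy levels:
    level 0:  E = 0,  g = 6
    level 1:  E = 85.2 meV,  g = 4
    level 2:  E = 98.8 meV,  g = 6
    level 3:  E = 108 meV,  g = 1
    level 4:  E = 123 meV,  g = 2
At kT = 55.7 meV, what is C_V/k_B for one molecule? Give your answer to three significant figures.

0.607

Eᵢ/kT = 0, 1.5296, 1.7738, 1.9390, 2.2083.
Z = Σ gᵢe^(−Eᵢ/kT) = 6·e^(−0) + 4·e^(−1.5296) + 6·e^(−1.7738) + 1·e^(−1.9390) + 2·e^(−2.2083) = 6.0000 + 0.86649 + 1.0181 + 0.14385 + 0.21977 = 8.2482.
⟨E⟩ = 26.306 meV, ⟨E²⟩ = 2574.0 meV².
C_V/k_B = (⟨E²⟩ − ⟨E⟩²)/(kT)² = (2574.0 − 692.01)/3102.5 = 0.607.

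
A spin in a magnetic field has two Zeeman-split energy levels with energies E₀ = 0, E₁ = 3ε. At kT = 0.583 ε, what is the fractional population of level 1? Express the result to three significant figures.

0.00579

Eᵢ/kT = 0, 5.1458.
Z = Σ e^(−Eᵢ/kT) = e^(−0) + e^(−5.1458) = 1.0000 + 0.0058238 = 1.0058.
P₁ = e^(−E₁/kT) / Z = 0.0058238/1.0058 = 0.00579.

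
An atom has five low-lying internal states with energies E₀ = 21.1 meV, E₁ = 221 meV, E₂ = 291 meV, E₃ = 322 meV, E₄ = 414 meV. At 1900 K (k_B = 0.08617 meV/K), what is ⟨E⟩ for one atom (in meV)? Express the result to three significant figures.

133 meV

k_BT = 0.08617 × 1900 K = 163.72 meV.
Eᵢ/kT = 0.12888, 1.3499, 1.7774, 1.9668, 2.5287.
Z = Σ e^(−Eᵢ/kT) = e^(−0.12888) + e^(−1.3499) + e^(−1.7774) + e^(−1.9668) + e^(−2.5287) = 0.87908 + 0.25927 + 0.16908 + 0.13990 + 0.079763 = 1.5271.
⟨E⟩ = Σ Eᵢ e^(−Eᵢ/kT) / Z = (21.1·0.87908 + 221·0.25927 + 291·0.16908 + 322·0.13990 + 414·0.079763) / 1.5271 = 133 meV.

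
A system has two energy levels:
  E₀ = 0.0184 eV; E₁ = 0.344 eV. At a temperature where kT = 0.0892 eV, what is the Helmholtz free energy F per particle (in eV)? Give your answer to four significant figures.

Eᵢ/kT = 0.206278, 3.85650.
Z = Σ e^(−Eᵢ/kT) = e^(−0.206278) + e^(−3.85650) = 0.813607 + 0.0211419 = 0.834749.
F = −kT ln Z = −0.0892 × ln(0.834749) = −0.0892 × -0.180624 = 0.01611 eV.

0.01611 eV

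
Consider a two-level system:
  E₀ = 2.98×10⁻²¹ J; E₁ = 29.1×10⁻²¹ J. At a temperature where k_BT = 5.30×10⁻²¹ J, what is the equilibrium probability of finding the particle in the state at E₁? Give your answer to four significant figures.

0.007187

Eᵢ/kT = 0.562264, 5.49057.
Z = Σ e^(−Eᵢ/kT) = e^(−0.562264) + e^(−5.49057) = 0.569917 + 0.00412549 = 0.574042.
P₁ = e^(−E₁/kT) / Z = 0.00412549/0.574042 = 0.007187.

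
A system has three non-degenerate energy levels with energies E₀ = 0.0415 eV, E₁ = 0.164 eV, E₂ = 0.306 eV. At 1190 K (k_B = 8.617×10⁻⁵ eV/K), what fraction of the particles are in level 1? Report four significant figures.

k_BT = 8.617×10⁻⁵ × 1190 K = 0.102542 eV.
Eᵢ/kT = 0.404712, 1.59934, 2.98414.
Z = Σ e^(−Eᵢ/kT) = e^(−0.404712) + e^(−1.59934) + e^(−2.98414) = 0.667169 + 0.202030 + 0.0505830 = 0.919782.
P₁ = e^(−E₁/kT) / Z = 0.202030/0.919782 = 0.2196.

0.2196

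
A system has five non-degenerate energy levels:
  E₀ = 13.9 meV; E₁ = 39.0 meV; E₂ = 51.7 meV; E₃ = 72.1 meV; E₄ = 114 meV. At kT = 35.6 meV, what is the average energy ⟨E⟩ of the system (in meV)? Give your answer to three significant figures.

Eᵢ/kT = 0.39045, 1.0955, 1.4522, 2.0253, 3.2022.
Z = Σ e^(−Eᵢ/kT) = e^(−0.39045) + e^(−1.0955) + e^(−1.4522) + e^(−2.0253) + e^(−3.2022) = 0.67675 + 0.33437 + 0.23405 + 0.13195 + 0.040673 = 1.4178.
⟨E⟩ = Σ Eᵢ e^(−Eᵢ/kT) / Z = (13.9·0.67675 + 39.0·0.33437 + 51.7·0.23405 + 72.1·0.13195 + 114·0.040673) / 1.4178 = 34.3 meV.

34.3 meV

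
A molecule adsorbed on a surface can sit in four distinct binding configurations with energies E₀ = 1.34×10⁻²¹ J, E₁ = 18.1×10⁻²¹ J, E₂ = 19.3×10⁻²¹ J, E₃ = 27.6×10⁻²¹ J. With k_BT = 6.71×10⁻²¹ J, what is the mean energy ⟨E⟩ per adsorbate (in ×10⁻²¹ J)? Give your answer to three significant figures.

4.02 ×10⁻²¹ J

Eᵢ/kT = 0.19970, 2.6975, 2.8763, 4.1133.
Z = Σ e^(−Eᵢ/kT) = e^(−0.19970) + e^(−2.6975) + e^(−2.8763) + e^(−4.1133) = 0.81898 + 0.067374 + 0.056343 + 0.016354 = 0.95905.
⟨E⟩ = Σ Eᵢ e^(−Eᵢ/kT) / Z = (1.34·0.81898 + 18.1·0.067374 + 19.3·0.056343 + 27.6·0.016354) / 0.95905 = 4.02 ×10⁻²¹ J.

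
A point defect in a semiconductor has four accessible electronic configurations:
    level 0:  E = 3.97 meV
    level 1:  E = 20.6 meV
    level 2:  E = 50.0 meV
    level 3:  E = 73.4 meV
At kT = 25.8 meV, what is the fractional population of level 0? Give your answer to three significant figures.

Eᵢ/kT = 0.15388, 0.79845, 1.9380, 2.8450.
Z = Σ e^(−Eᵢ/kT) = e^(−0.15388) + e^(−0.79845) + e^(−1.9380) + e^(−2.8450) = 0.85737 + 0.45003 + 0.14399 + 0.058134 = 1.5095.
P₀ = e^(−E₀/kT) / Z = 0.85737/1.5095 = 0.568.

0.568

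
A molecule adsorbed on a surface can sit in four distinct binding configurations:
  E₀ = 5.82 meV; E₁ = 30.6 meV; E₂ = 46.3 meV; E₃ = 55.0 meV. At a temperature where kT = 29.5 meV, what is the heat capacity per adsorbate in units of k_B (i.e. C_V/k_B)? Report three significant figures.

Eᵢ/kT = 0.19729, 1.0373, 1.5695, 1.8644.
Z = Σ e^(−Eᵢ/kT) = e^(−0.19729) + e^(−1.0373) + e^(−1.5695) + e^(−1.8644) = 0.82095 + 0.35441 + 0.20815 + 0.15499 = 1.5385.
⟨E⟩ = 21.959 meV, ⟨E²⟩ = 828.55 meV².
C_V/k_B = (⟨E²⟩ − ⟨E⟩²)/(kT)² = (828.55 − 482.20)/870.25 = 0.398.

0.398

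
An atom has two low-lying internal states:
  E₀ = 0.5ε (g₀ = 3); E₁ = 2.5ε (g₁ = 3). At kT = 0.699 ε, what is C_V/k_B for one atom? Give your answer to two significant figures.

Eᵢ/kT = 0.7153, 3.577.
Z = Σ gᵢe^(−Eᵢ/kT) = 3·e^(−0.7153) + 3·e^(−3.577) = 1.467 + 0.08388 = 1.551.
⟨E⟩ = 0.6081 ε, ⟨E²⟩ = 0.5745 ε².
C_V/k_B = (⟨E²⟩ − ⟨E⟩²)/(kT)² = (0.5745 − 0.3698)/0.4886 = 0.42.

0.42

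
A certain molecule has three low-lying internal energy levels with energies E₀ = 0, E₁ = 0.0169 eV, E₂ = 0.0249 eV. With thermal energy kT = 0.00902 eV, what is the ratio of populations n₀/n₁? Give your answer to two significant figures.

6.5

n₀/n₁ = exp[−(E₀−E₁)/kT] = exp(−(-0.0169 eV)/(0.00902 eV)) = exp(1.874) = 6.5.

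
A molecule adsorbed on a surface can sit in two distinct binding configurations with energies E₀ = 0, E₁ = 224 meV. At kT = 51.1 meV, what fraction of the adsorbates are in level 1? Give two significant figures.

0.012

Eᵢ/kT = 0, 4.384.
Z = Σ e^(−Eᵢ/kT) = e^(−0) + e^(−4.384) = 1.000 + 0.01248 = 1.012.
P₁ = e^(−E₁/kT) / Z = 0.01248/1.012 = 0.012.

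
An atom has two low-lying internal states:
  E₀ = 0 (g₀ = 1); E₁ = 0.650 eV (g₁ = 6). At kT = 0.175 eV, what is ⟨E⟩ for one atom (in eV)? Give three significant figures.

Eᵢ/kT = 0, 3.7143.
Z = Σ gᵢe^(−Eᵢ/kT) = 1·e^(−0) + 6·e^(−3.7143) = 1.0000 + 0.14623 = 1.1462.
⟨E⟩ = Σ Eᵢ gᵢe^(−Eᵢ/kT) / Z = (0·1.0000 + 0.650·0.14623) / 1.1462 = 0.0829 eV.

0.0829 eV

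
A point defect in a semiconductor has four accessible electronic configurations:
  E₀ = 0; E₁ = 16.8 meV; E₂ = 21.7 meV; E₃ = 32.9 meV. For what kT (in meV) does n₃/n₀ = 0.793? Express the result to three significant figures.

n₃/n₀ = exp[−(E₃−E₀)/kT] = 0.793.
⇒ (E₃−E₀)/kT = ln(1/0.793) = ln(1.2610) = 0.23191.
kT = 32.9 meV / 0.23191 = 142 meV.

142 meV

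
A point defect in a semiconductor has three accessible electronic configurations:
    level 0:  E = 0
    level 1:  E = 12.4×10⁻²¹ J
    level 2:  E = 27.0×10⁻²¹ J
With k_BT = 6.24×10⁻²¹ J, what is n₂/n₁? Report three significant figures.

0.0964

n₂/n₁ = exp[−(E₂−E₁)/kT] = exp(−(14.6 ×10⁻²¹ J)/(6.24 ×10⁻²¹ J)) = exp(-2.3397) = 0.0964.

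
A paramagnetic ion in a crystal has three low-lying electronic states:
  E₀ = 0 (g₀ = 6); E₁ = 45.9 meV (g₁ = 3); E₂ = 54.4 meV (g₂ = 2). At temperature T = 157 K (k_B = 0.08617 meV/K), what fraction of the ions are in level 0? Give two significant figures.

0.98

k_BT = 0.08617 × 157 K = 13.53 meV.
Eᵢ/kT = 0, 3.392, 4.021.
Z = Σ gᵢe^(−Eᵢ/kT) = 6·e^(−0) + 3·e^(−3.392) + 2·e^(−4.021) = 6.000 + 0.1009 + 0.03587 = 6.137.
P₀ = g₀ e^(−E₀/kT) / Z = 6.000/6.137 = 0.98.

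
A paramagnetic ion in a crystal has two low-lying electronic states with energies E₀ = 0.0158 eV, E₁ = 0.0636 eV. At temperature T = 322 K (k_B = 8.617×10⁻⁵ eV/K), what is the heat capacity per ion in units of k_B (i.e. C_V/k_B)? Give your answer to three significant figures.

k_BT = 8.617×10⁻⁵ × 322 K = 0.027747 eV.
Eᵢ/kT = 0.56943, 2.2921.
Z = Σ e^(−Eᵢ/kT) = e^(−0.56943) + e^(−2.2921) = 0.56585 + 0.10105 = 0.66690.
⟨E⟩ = 0.023043 eV, ⟨E²⟩ = 0.00082471 eV².
C_V/k_B = (⟨E²⟩ − ⟨E⟩²)/(kT)² = (0.00082471 − 0.00053098)/0.00076990 = 0.382.

0.382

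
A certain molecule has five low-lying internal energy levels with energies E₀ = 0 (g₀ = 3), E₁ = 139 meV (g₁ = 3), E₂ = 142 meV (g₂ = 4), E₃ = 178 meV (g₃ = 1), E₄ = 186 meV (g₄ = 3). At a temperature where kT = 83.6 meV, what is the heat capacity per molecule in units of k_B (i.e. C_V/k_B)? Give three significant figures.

0.784

Eᵢ/kT = 0, 1.6627, 1.6986, 2.1292, 2.2249.
Z = Σ gᵢe^(−Eᵢ/kT) = 3·e^(−0) + 3·e^(−1.6627) + 4·e^(−1.6986) + 1·e^(−2.1292) + 3·e^(−2.2249) = 3.0000 + 0.56888 + 0.73176 + 0.11893 + 0.32423 = 4.7438.
⟨E⟩ = 55.749 meV, ⟨E²⟩ = 8586.3 meV².
C_V/k_B = (⟨E²⟩ − ⟨E⟩²)/(kT)² = (8586.3 − 3108.0)/6989.0 = 0.784.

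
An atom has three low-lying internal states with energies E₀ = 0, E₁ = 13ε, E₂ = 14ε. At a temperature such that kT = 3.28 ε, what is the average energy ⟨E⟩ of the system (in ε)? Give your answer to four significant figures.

Eᵢ/kT = 0, 3.96341, 4.26829.
Z = Σ e^(−Eᵢ/kT) = e^(−0) + e^(−3.96341) + e^(−4.26829) = 1.00000 + 0.0189982 + 0.0140057 = 1.03300.
⟨E⟩ = Σ Eᵢ e^(−Eᵢ/kT) / Z = (0·1.00000 + 13·0.0189982 + 14·0.0140057) / 1.03300 = 0.4289 ε.

0.4289 ε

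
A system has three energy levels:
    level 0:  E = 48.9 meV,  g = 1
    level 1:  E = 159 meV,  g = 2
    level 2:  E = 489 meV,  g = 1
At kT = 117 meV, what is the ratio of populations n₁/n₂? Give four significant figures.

n₁/n₂ = (g₁/g₂) exp[−(E₁−E₂)/kT] = (2/1) × exp(−(-330 meV)/(117 meV)) = (2/1) × exp(2.82051) = 33.57.

33.57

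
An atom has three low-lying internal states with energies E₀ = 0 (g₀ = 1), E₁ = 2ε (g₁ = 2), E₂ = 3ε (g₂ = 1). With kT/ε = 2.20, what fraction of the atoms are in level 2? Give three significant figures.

Eᵢ/kT = 0, 0.90909, 1.3636.
Z = Σ gᵢe^(−Eᵢ/kT) = 1·e^(−0) + 2·e^(−0.90909) + 1·e^(−1.3636) = 1.0000 + 0.80578 + 0.25574 = 2.0615.
P₂ = g₂ e^(−E₂/kT) / Z = 0.25574/2.0615 = 0.124.

0.124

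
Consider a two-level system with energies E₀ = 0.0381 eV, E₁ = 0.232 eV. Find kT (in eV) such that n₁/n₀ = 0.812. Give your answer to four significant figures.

n₁/n₀ = exp[−(E₁−E₀)/kT] = 0.812.
⇒ (E₁−E₀)/kT = ln(1/0.812) = ln(1.23153) = 0.208257.
kT = 0.1939 eV / 0.208257 = 0.9311 eV.

0.9311 eV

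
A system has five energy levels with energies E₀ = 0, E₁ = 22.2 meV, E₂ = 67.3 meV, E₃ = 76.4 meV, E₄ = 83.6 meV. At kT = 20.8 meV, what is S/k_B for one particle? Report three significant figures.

Eᵢ/kT = 0, 1.0673, 3.2356, 3.6731, 4.0192.
Z = Σ e^(−Eᵢ/kT) = e^(−0) + e^(−1.0673) + e^(−3.2356) + e^(−3.6731) + e^(−4.0192) = 1.0000 + 0.34394 + 0.039337 + 0.025398 + 0.017967 = 1.4266.
⟨E⟩ = Σ EᵢPᵢ = 9.6210 meV.
S/k_B = ln Z + ⟨E⟩/kT = ln(1.4266) + 9.6210/20.8 = 0.35529 + 0.46255 = 0.818.

0.818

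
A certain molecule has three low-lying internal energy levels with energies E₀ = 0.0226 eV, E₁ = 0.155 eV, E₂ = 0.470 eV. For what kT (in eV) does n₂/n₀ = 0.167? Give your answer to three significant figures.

0.250 eV

n₂/n₀ = exp[−(E₂−E₀)/kT] = 0.167.
⇒ (E₂−E₀)/kT = ln(1/0.167) = ln(5.9880) = 1.7898.
kT = 0.4474 eV / 1.7898 = 0.250 eV.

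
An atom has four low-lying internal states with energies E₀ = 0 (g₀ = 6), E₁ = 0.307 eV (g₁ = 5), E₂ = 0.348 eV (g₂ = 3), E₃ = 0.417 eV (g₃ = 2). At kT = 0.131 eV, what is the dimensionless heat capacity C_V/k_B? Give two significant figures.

Eᵢ/kT = 0, 2.344, 2.656, 3.183.
Z = Σ gᵢe^(−Eᵢ/kT) = 6·e^(−0) + 5·e^(−2.344) + 3·e^(−2.656) + 2·e^(−3.183) = 6.000 + 0.4797 + 0.2107 + 0.08292 = 6.773.
⟨E⟩ = 0.03767 eV, ⟨E²⟩ = 0.01257 eV².
C_V/k_B = (⟨E²⟩ − ⟨E⟩²)/(kT)² = (0.01257 − 0.001419)/0.01716 = 0.65.

0.65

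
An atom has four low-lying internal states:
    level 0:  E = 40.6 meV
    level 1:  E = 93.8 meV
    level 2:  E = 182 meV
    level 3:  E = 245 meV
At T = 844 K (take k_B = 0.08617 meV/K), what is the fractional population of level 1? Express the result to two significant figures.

0.29

k_BT = 0.08617 × 844 K = 72.73 meV.
Eᵢ/kT = 0.5582, 1.290, 2.502, 3.369.
Z = Σ e^(−Eᵢ/kT) = e^(−0.5582) + e^(−1.290) + e^(−2.502) + e^(−3.369) = 0.5722 + 0.2753 + 0.08192 + 0.03442 = 0.9638.
P₁ = e^(−E₁/kT) / Z = 0.2753/0.9638 = 0.29.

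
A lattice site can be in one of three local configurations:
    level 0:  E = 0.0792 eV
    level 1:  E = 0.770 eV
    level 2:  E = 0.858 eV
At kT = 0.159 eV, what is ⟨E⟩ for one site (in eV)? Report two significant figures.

Eᵢ/kT = 0.4981, 4.843, 5.396.
Z = Σ e^(−Eᵢ/kT) = e^(−0.4981) + e^(−4.843) + e^(−5.396) = 0.6077 + 0.007883 + 0.004535 = 0.6201.
⟨E⟩ = Σ Eᵢ e^(−Eᵢ/kT) / Z = (0.0792·0.6077 + 0.770·0.007883 + 0.858·0.004535) / 0.6201 = 0.094 eV.

0.094 eV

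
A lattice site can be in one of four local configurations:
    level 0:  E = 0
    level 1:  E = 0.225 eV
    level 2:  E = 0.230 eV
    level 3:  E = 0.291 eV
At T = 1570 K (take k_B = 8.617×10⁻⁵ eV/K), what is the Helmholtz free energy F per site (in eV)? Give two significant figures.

k_BT = 8.617×10⁻⁵ × 1570 K = 0.1353 eV.
Eᵢ/kT = 0, 1.663, 1.700, 2.151.
Z = Σ e^(−Eᵢ/kT) = e^(−0) + e^(−1.663) + e^(−1.700) + e^(−2.151) = 1.000 + 0.1896 + 0.1827 + 0.1164 = 1.489.
F = −kT ln Z = −0.1353 × ln(1.489) = −0.1353 × 0.3981 = -0.054 eV.

-0.054 eV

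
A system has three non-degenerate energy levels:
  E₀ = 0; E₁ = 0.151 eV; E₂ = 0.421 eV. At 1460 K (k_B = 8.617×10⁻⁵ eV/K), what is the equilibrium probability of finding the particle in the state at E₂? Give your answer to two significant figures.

k_BT = 8.617×10⁻⁵ × 1460 K = 0.1258 eV.
Eᵢ/kT = 0, 1.200, 3.347.
Z = Σ e^(−Eᵢ/kT) = e^(−0) + e^(−1.200) + e^(−3.347) = 1.000 + 0.3012 + 0.03519 = 1.336.
P₂ = e^(−E₂/kT) / Z = 0.03519/1.336 = 0.026.

0.026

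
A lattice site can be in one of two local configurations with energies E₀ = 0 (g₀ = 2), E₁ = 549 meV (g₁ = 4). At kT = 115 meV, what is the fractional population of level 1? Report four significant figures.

0.01661

Eᵢ/kT = 0, 4.77391.
Z = Σ gᵢe^(−Eᵢ/kT) = 2·e^(−0) + 4·e^(−4.77391) = 2.00000 + 0.0337891 = 2.03379.
P₁ = g₁ e^(−E₁/kT) / Z = 0.0337891/2.03379 = 0.01661.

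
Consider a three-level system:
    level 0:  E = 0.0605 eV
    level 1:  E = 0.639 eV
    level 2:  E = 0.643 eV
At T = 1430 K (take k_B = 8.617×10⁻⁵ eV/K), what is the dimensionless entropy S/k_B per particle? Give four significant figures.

0.1011

k_BT = 8.617×10⁻⁵ × 1430 K = 0.123223 eV.
Eᵢ/kT = 0.490980, 5.18572, 5.21818.
Z = Σ e^(−Eᵢ/kT) = e^(−0.490980) + e^(−5.18572) + e^(−5.21818) = 0.612026 + 0.00559591 + 0.00541718 = 0.623039.
⟨E⟩ = Σ EᵢPᵢ = 0.0707606 eV.
S/k_B = ln Z + ⟨E⟩/kT = ln(0.623039) + 0.0707606/0.123223 = -0.473146 + 0.574248 = 0.1011.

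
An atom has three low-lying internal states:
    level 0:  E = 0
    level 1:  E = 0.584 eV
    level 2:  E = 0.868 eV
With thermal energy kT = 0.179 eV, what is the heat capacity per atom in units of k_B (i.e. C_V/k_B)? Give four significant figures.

Eᵢ/kT = 0, 3.26257, 4.84916.
Z = Σ e^(−Eᵢ/kT) = e^(−0) + e^(−3.26257) + e^(−4.84916) = 1.00000 + 0.0382899 + 0.00783496 = 1.04612.
⟨E⟩ = 0.0278764 eV, ⟨E²⟩ = 0.0181261 eV².
C_V/k_B = (⟨E²⟩ − ⟨E⟩²)/(kT)² = (0.0181261 − 0.000777094)/0.0320410 = 0.5415.

0.5415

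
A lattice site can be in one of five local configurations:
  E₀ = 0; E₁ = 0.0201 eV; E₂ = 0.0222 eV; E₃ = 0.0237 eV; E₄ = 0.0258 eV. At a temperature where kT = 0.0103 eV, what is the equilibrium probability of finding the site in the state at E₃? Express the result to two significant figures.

0.070

Eᵢ/kT = 0, 1.951, 2.155, 2.301, 2.505.
Z = Σ e^(−Eᵢ/kT) = e^(−0) + e^(−1.951) + e^(−2.155) + e^(−2.301) + e^(−2.505) = 1.000 + 0.1421 + 0.1159 + 0.1002 + 0.08168 = 1.440.
P₃ = e^(−E₃/kT) / Z = 0.1002/1.440 = 0.070.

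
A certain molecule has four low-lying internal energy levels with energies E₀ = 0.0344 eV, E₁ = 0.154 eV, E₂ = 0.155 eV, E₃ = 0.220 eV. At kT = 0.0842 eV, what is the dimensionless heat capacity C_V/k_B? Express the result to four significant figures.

0.6108

Eᵢ/kT = 0.408551, 1.82898, 1.84086, 2.61283.
Z = Σ e^(−Eᵢ/kT) = e^(−0.408551) + e^(−1.82898) + e^(−1.84086) + e^(−2.61283) = 0.664613 + 0.160577 + 0.158681 + 0.0733267 = 1.05720.
⟨E⟩ = 0.0835405 eV, ⟨E²⟩ = 0.0113092 eV².
C_V/k_B = (⟨E²⟩ − ⟨E⟩²)/(kT)² = (0.0113092 − 0.00697902)/0.00708964 = 0.6108.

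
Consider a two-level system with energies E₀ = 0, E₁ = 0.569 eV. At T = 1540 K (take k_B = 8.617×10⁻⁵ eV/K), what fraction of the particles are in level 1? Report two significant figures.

k_BT = 8.617×10⁻⁵ × 1540 K = 0.1327 eV.
Eᵢ/kT = 0, 4.288.
Z = Σ e^(−Eᵢ/kT) = e^(−0) + e^(−4.288) = 1.000 + 0.01373 = 1.014.
P₁ = e^(−E₁/kT) / Z = 0.01373/1.014 = 0.014.

0.014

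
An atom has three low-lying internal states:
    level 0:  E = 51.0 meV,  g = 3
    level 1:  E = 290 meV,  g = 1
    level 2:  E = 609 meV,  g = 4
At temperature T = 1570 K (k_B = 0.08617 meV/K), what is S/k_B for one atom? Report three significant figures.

k_BT = 0.08617 × 1570 K = 135.29 meV.
Eᵢ/kT = 0.37697, 2.1435, 4.5014.
Z = Σ gᵢe^(−Eᵢ/kT) = 3·e^(−0.37697) + 1·e^(−2.1435) + 4·e^(−4.5014) = 2.0578 + 0.11724 + 0.044374 = 2.2194.
⟨E⟩ = Σ EᵢPᵢ = 74.782 meV.
S/k_B = ln Z + ⟨E⟩/kT = ln(2.2194) + 74.782/135.29 = 0.79724 + 0.55275 = 1.35.

1.35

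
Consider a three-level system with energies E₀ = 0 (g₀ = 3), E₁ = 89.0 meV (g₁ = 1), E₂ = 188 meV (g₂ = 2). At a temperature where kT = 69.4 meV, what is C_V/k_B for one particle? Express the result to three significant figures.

0.376

Eᵢ/kT = 0, 1.2824, 2.7089.
Z = Σ gᵢe^(−Eᵢ/kT) = 3·e^(−0) + 1·e^(−1.2824) + 2·e^(−2.7089) = 3.0000 + 0.27737 + 0.13322 = 3.4106.
⟨E⟩ = 14.581 meV, ⟨E²⟩ = 2024.7 meV².
C_V/k_B = (⟨E²⟩ − ⟨E⟩²)/(kT)² = (2024.7 − 212.61)/4816.4 = 0.376.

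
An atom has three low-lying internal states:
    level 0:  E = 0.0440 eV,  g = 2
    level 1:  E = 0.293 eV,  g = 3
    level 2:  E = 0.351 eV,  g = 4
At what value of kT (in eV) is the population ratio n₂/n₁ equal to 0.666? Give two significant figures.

n₂/n₁ = (g₂/g₁) exp[−(E₂−E₁)/kT] = 0.666.
⇒ (E₂−E₁)/kT = ln((4/3)/0.666) = ln(2.002) = 0.6941.
kT = 0.058 eV / 0.6941 = 0.084 eV.

0.084 eV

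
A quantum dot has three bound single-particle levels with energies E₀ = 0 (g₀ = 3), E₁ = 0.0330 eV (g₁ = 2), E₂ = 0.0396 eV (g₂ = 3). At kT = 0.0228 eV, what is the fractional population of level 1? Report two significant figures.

0.12

Eᵢ/kT = 0, 1.447, 1.737.
Z = Σ gᵢe^(−Eᵢ/kT) = 3·e^(−0) + 2·e^(−1.447) + 3·e^(−1.737) = 3.000 + 0.4706 + 0.5281 = 3.999.
P₁ = g₁ e^(−E₁/kT) / Z = 0.4706/3.999 = 0.12.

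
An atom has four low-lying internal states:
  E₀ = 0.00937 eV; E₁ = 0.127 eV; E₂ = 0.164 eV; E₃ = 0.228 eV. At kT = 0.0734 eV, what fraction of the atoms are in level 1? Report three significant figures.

0.147

Eᵢ/kT = 0.12766, 1.7302, 2.2343, 3.1063.
Z = Σ e^(−Eᵢ/kT) = e^(−0.12766) + e^(−1.7302) + e^(−2.2343) + e^(−3.1063) = 0.88015 + 0.17725 + 0.10707 + 0.044766 = 1.2092.
P₁ = e^(−E₁/kT) / Z = 0.17725/1.2092 = 0.147.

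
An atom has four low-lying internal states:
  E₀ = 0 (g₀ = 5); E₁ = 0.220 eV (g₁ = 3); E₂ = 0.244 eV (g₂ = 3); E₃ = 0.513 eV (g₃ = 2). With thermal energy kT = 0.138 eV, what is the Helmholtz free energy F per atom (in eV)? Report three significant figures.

Eᵢ/kT = 0, 1.5942, 1.7681, 3.7174.
Z = Σ gᵢe^(−Eᵢ/kT) = 5·e^(−0) + 3·e^(−1.5942) + 3·e^(−1.7681) + 2·e^(−3.7174) = 5.0000 + 0.60921 + 0.51197 + 0.048594 = 6.1698.
F = −kT ln Z = −0.138 × ln(6.1698) = −0.138 × 1.8197 = -0.251 eV.

-0.251 eV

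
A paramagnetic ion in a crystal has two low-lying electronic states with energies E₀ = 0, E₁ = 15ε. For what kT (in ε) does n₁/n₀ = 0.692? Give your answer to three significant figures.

n₁/n₀ = exp[−(E₁−E₀)/kT] = 0.692.
⇒ (E₁−E₀)/kT = ln(1/0.692) = ln(1.4451) = 0.36818.
kT = 15ε / 0.36818 = 40.7 ε.

40.7 ε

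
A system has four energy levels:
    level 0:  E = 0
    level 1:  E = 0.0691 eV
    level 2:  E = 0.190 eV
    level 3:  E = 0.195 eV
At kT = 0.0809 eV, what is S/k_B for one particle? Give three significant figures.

Eᵢ/kT = 0, 0.85414, 2.3486, 2.4104.
Z = Σ e^(−Eᵢ/kT) = e^(−0) + e^(−0.85414) + e^(−2.3486) + e^(−2.4104) = 1.0000 + 0.42565 + 0.095503 + 0.089779 = 1.6109.
⟨E⟩ = Σ EᵢPᵢ = 0.040390 eV.
S/k_B = ln Z + ⟨E⟩/kT = ln(1.6109) + 0.040390/0.0809 = 0.47679 + 0.49926 = 0.976.

0.976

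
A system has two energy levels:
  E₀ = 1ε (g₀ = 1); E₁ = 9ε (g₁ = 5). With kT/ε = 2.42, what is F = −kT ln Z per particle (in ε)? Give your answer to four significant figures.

Eᵢ/kT = 0.413223, 3.71901.
Z = Σ gᵢe^(−Eᵢ/kT) = 1·e^(−0.413223) + 5·e^(−3.71901) = 0.661515 + 0.121290 = 0.782805.
F = −kT ln Z = −2.42 × ln(0.782805) = −2.42 × -0.244872 = 0.5926 ε.

0.5926 ε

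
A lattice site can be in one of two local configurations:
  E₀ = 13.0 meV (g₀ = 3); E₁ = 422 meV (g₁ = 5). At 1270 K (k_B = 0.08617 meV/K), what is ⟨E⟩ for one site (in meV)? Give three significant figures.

k_BT = 0.08617 × 1270 K = 109.44 meV.
Eᵢ/kT = 0.11879, 3.8560.
Z = Σ gᵢe^(−Eᵢ/kT) = 3·e^(−0.11879) + 5·e^(−3.8560) = 2.6640 + 0.10576 = 2.7698.
⟨E⟩ = Σ Eᵢ gᵢe^(−Eᵢ/kT) / Z = (13.0·2.6640 + 422·0.10576) / 2.7698 = 28.6 meV.

28.6 meV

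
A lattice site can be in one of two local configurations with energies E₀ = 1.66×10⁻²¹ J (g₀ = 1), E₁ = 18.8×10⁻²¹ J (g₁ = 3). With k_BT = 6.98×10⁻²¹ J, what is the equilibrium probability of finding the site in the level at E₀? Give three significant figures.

Eᵢ/kT = 0.23782, 2.6934.
Z = Σ gᵢe^(−Eᵢ/kT) = 1·e^(−0.23782) + 3·e^(−2.6934) = 0.78834 + 0.20295 = 0.99129.
P₀ = g₀ e^(−E₀/kT) / Z = 0.78834/0.99129 = 0.795.

0.795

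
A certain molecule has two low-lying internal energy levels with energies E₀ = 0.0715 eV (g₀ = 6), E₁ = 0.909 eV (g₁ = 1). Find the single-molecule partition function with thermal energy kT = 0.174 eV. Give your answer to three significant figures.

Eᵢ/kT = 0.41092, 5.2241.
Z = Σ gᵢe^(−Eᵢ/kT) = 6·e^(−0.41092) + 1·e^(−5.2241) = 3.9782 + 0.0053852 = 3.9836.

Z = 3.98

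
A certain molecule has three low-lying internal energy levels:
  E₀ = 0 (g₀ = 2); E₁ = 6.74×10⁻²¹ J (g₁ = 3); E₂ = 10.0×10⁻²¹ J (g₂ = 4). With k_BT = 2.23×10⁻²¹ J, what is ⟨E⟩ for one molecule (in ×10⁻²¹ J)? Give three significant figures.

Eᵢ/kT = 0, 3.0224, 4.4843.
Z = Σ gᵢe^(−Eᵢ/kT) = 2·e^(−0) + 3·e^(−3.0224) + 4·e^(−4.4843) = 2.0000 + 0.14605 + 0.045139 = 2.1912.
⟨E⟩ = Σ Eᵢ gᵢe^(−Eᵢ/kT) / Z = (0·2.0000 + 6.74·0.14605 + 10.0·0.045139) / 2.1912 = 0.655 ×10⁻²¹ J.

0.655 ×10⁻²¹ J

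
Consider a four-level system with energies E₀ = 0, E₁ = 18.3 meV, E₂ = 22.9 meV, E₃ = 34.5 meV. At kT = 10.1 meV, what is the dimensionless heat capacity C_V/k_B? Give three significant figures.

0.872

Eᵢ/kT = 0, 1.8119, 2.2673, 3.4158.
Z = Σ e^(−Eᵢ/kT) = e^(−0) + e^(−1.8119) + e^(−2.2673) + e^(−3.4158) = 1.0000 + 0.16334 + 0.10359 + 0.032850 = 1.2998.
⟨E⟩ = 4.9967 meV, ⟨E²⟩ = 113.96 meV².
C_V/k_B = (⟨E²⟩ − ⟨E⟩²)/(kT)² = (113.96 − 24.967)/102.01 = 0.872.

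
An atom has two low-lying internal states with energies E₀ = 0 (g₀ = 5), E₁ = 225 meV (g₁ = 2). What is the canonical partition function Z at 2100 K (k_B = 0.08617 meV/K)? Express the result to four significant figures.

k_BT = 0.08617 × 2100 K = 180.957 meV.
Eᵢ/kT = 0, 1.24339.
Z = Σ gᵢe^(−Eᵢ/kT) = 5·e^(−0) + 2·e^(−1.24339) = 5.00000 + 0.576810 = 5.57681.

Z = 5.577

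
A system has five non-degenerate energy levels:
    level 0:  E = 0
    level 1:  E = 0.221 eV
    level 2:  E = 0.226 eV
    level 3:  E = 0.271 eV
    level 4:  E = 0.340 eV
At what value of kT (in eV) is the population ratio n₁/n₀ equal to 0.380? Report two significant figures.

n₁/n₀ = exp[−(E₁−E₀)/kT] = 0.380.
⇒ (E₁−E₀)/kT = ln(1/0.380) = ln(2.632) = 0.9677.
kT = 0.221 eV / 0.9677 = 0.23 eV.

0.23 eV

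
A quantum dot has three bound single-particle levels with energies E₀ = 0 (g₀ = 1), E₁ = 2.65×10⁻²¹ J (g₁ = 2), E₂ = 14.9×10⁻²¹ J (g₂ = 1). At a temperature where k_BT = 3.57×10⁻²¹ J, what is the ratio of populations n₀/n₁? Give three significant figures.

1.05

n₀/n₁ = (g₀/g₁) exp[−(E₀−E₁)/kT] = (1/2) × exp(−(-2.65 ×10⁻²¹ J)/(3.57 ×10⁻²¹ J)) = (1/2) × exp(0.74230) = 1.05.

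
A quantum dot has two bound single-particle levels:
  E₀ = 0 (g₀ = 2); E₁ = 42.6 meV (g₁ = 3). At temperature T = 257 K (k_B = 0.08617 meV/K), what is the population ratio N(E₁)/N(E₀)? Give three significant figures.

0.219

k_BT = 0.08617 × 257 K = 22.146 meV.
n₁/n₀ = (g₁/g₀) exp[−(E₁−E₀)/kT] = (3/2) × exp(−(42.6 meV)/(22.146 meV)) = (3/2) × exp(-1.9236) = 0.219.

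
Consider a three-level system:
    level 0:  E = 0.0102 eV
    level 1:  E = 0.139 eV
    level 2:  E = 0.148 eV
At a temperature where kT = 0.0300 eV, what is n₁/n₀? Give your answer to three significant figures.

n₁/n₀ = exp[−(E₁−E₀)/kT] = exp(−(0.1288 eV)/(0.0300 eV)) = exp(-4.2933) = 0.0137.

0.0137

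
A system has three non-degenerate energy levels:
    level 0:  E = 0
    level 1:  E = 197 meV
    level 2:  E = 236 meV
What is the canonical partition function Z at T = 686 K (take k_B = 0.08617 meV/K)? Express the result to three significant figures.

k_BT = 0.08617 × 686 K = 59.113 meV.
Eᵢ/kT = 0, 3.3326, 3.9924.
Z = Σ e^(−Eᵢ/kT) = e^(−0) + e^(−3.3326) + e^(−3.9924) = 1.0000 + 0.035700 + 0.018455 = 1.0542.

Z = 1.05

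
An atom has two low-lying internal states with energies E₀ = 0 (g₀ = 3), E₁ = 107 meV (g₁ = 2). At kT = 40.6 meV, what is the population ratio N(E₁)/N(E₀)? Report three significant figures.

0.0478

n₁/n₀ = (g₁/g₀) exp[−(E₁−E₀)/kT] = (2/3) × exp(−(107 meV)/(40.6 meV)) = (2/3) × exp(-2.6355) = 0.0478.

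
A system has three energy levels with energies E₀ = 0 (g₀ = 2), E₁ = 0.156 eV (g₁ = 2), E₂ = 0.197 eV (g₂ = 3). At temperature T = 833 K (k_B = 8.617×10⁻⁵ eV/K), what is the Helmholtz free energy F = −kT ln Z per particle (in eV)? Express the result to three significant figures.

-0.0634 eV

k_BT = 8.617×10⁻⁵ × 833 K = 0.071780 eV.
Eᵢ/kT = 0, 2.1733, 2.7445.
Z = Σ gᵢe^(−Eᵢ/kT) = 2·e^(−0) + 2·e^(−2.1733) + 3·e^(−2.7445) = 2.0000 + 0.22760 + 0.19284 = 2.4204.
F = −kT ln Z = −0.071780 × ln(2.4204) = −0.071780 × 0.88393 = -0.0634 eV.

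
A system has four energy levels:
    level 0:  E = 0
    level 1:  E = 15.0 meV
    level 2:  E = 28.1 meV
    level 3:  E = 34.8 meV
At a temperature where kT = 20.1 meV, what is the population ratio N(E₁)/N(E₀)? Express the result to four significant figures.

n₁/n₀ = exp[−(E₁−E₀)/kT] = exp(−(15.0 meV)/(20.1 meV)) = exp(-0.746269) = 0.4741.

0.4741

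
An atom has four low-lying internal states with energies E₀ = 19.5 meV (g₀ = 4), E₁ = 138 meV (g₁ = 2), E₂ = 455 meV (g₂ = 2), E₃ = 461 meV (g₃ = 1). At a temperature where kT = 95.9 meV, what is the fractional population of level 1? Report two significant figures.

0.13

Eᵢ/kT = 0.2033, 1.439, 4.745, 4.807.
Z = Σ gᵢe^(−Eᵢ/kT) = 4·e^(−0.2033) + 2·e^(−1.439) + 2·e^(−4.745) + 1·e^(−4.807) = 3.264 + 0.4743 + 0.01739 + 0.008172 = 3.764.
P₁ = g₁ e^(−E₁/kT) / Z = 0.4743/3.764 = 0.13.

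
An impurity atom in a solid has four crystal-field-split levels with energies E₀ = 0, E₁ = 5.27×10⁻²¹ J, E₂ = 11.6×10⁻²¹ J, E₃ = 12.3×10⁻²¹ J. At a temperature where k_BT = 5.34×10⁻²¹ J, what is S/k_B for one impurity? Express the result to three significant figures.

0.994

Eᵢ/kT = 0, 0.98689, 2.1723, 2.3034.
Z = Σ e^(−Eᵢ/kT) = e^(−0) + e^(−0.98689) + e^(−2.1723) + e^(−2.3034) = 1.0000 + 0.37273 + 0.11392 + 0.099919 = 1.5866.
⟨E⟩ = Σ EᵢPᵢ = 2.8456 ×10⁻²¹ J.
S/k_B = ln Z + ⟨E⟩/kT = ln(1.5866) + 2.8456/5.34 = 0.46159 + 0.53288 = 0.994.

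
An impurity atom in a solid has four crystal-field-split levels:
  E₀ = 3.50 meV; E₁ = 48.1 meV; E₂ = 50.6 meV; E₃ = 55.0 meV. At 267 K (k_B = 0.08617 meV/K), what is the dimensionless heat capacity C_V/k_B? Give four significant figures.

k_BT = 0.08617 × 267 K = 23.0074 meV.
Eᵢ/kT = 0.152125, 2.09063, 2.19929, 2.39054.
Z = Σ e^(−Eᵢ/kT) = e^(−0.152125) + e^(−2.09063) + e^(−2.19929) + e^(−2.39054) = 0.858881 + 0.123609 + 0.110882 + 0.0915802 = 1.18495.
⟨E⟩ = 16.5401 meV, ⟨E²⟩ = 723.602 meV².
C_V/k_B = (⟨E²⟩ − ⟨E⟩²)/(kT)² = (723.602 − 273.575)/529.340 = 0.8502.

0.8502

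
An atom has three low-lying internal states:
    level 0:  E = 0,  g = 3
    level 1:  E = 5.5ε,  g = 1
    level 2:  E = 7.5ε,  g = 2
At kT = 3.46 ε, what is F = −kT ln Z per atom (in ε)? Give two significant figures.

Eᵢ/kT = 0, 1.590, 2.168.
Z = Σ gᵢe^(−Eᵢ/kT) = 3·e^(−0) + 1·e^(−1.590) + 2·e^(−2.168) = 3.000 + 0.2039 + 0.2288 = 3.433.
F = −kT ln Z = −3.46 × ln(3.433) = −3.46 × 1.233 = -4.3 ε.

-4.3 ε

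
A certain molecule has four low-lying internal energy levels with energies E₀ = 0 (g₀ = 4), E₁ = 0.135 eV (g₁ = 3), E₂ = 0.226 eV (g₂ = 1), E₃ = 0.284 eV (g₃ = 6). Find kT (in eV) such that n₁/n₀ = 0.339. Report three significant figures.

0.170 eV

n₁/n₀ = (g₁/g₀) exp[−(E₁−E₀)/kT] = 0.339.
⇒ (E₁−E₀)/kT = ln((3/4)/0.339) = ln(2.2124) = 0.79408.
kT = 0.135 eV / 0.79408 = 0.170 eV.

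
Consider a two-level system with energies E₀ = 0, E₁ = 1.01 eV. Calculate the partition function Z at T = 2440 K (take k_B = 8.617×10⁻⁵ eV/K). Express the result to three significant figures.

k_BT = 8.617×10⁻⁵ × 2440 K = 0.21025 eV.
Eᵢ/kT = 0, 4.8038.
Z = Σ e^(−Eᵢ/kT) = e^(−0) + e^(−4.8038) = 1.0000 + 0.0081985 = 1.0082.

Z = 1.01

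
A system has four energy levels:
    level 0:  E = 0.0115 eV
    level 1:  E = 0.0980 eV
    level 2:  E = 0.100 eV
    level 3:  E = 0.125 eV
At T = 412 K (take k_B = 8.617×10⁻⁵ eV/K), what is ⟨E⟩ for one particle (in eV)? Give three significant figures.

0.0276 eV

k_BT = 8.617×10⁻⁵ × 412 K = 0.035502 eV.
Eᵢ/kT = 0.32393, 2.7604, 2.8167, 3.5209.
Z = Σ e^(−Eᵢ/kT) = e^(−0.32393) + e^(−2.7604) + e^(−2.8167) + e^(−3.5209) = 0.72330 + 0.063266 + 0.059803 + 0.029573 = 0.87594.
⟨E⟩ = Σ Eᵢ e^(−Eᵢ/kT) / Z = (0.0115·0.72330 + 0.0980·0.063266 + 0.100·0.059803 + 0.125·0.029573) / 0.87594 = 0.0276 eV.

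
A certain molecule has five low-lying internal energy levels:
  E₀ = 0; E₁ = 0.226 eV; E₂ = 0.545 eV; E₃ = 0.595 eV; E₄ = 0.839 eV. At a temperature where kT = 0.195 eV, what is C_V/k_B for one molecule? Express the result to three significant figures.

0.844

Eᵢ/kT = 0, 1.1590, 2.7949, 3.0513, 4.3026.
Z = Σ e^(−Eᵢ/kT) = e^(−0) + e^(−1.1590) + e^(−2.7949) + e^(−3.0513) + e^(−4.3026) = 1.0000 + 0.31380 + 0.061121 + 0.047297 + 0.013533 = 1.4358.
⟨E⟩ = 0.10010 eV, ⟨E²⟩ = 0.042104 eV².
C_V/k_B = (⟨E²⟩ − ⟨E⟩²)/(kT)² = (0.042104 − 0.010020)/0.038025 = 0.844.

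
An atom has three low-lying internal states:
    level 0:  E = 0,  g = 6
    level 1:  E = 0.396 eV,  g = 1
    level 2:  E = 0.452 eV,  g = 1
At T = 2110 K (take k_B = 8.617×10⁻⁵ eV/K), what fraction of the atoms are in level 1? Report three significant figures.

0.0183

k_BT = 8.617×10⁻⁵ × 2110 K = 0.18182 eV.
Eᵢ/kT = 0, 2.1780, 2.4860.
Z = Σ gᵢe^(−Eᵢ/kT) = 6·e^(−0) + 1·e^(−2.1780) + 1·e^(−2.4860) = 6.0000 + 0.11327 + 0.083242 = 6.1965.
P₁ = g₁ e^(−E₁/kT) / Z = 0.11327/6.1965 = 0.0183.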